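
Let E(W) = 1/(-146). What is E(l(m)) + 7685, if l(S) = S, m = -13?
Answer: 1122009/146 ≈ 7685.0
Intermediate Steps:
E(W) = -1/146
E(l(m)) + 7685 = -1/146 + 7685 = 1122009/146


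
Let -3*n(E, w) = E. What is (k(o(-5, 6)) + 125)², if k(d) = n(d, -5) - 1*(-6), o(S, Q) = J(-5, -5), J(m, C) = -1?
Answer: 155236/9 ≈ 17248.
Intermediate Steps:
n(E, w) = -E/3
o(S, Q) = -1
k(d) = 6 - d/3 (k(d) = -d/3 - 1*(-6) = -d/3 + 6 = 6 - d/3)
(k(o(-5, 6)) + 125)² = ((6 - ⅓*(-1)) + 125)² = ((6 + ⅓) + 125)² = (19/3 + 125)² = (394/3)² = 155236/9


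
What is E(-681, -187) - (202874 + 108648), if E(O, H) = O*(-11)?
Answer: -304031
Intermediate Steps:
E(O, H) = -11*O
E(-681, -187) - (202874 + 108648) = -11*(-681) - (202874 + 108648) = 7491 - 1*311522 = 7491 - 311522 = -304031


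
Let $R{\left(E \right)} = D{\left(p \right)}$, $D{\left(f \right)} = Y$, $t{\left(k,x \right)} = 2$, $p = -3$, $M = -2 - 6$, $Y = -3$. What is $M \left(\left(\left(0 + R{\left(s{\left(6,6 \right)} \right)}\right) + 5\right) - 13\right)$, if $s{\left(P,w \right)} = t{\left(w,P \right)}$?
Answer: $88$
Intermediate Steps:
$M = -8$ ($M = -2 - 6 = -8$)
$s{\left(P,w \right)} = 2$
$D{\left(f \right)} = -3$
$R{\left(E \right)} = -3$
$M \left(\left(\left(0 + R{\left(s{\left(6,6 \right)} \right)}\right) + 5\right) - 13\right) = - 8 \left(\left(\left(0 - 3\right) + 5\right) - 13\right) = - 8 \left(\left(-3 + 5\right) - 13\right) = - 8 \left(2 - 13\right) = \left(-8\right) \left(-11\right) = 88$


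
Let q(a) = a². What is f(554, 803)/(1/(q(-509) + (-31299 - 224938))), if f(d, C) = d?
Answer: 1575576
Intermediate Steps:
f(554, 803)/(1/(q(-509) + (-31299 - 224938))) = 554/(1/((-509)² + (-31299 - 224938))) = 554/(1/(259081 - 256237)) = 554/(1/2844) = 554*2844 = 1575576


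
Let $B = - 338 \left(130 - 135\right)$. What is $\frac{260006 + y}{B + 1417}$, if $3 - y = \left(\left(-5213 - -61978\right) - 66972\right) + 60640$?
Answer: $\frac{209576}{3107} \approx 67.453$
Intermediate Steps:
$B = 1690$ ($B = \left(-338\right) \left(-5\right) = 1690$)
$y = -50430$ ($y = 3 - \left(\left(\left(-5213 - -61978\right) - 66972\right) + 60640\right) = 3 - \left(\left(\left(-5213 + 61978\right) - 66972\right) + 60640\right) = 3 - \left(\left(56765 - 66972\right) + 60640\right) = 3 - \left(-10207 + 60640\right) = 3 - 50433 = -50430$)
$\frac{260006 + y}{B + 1417} = \frac{260006 - 50430}{1690 + 1417} = \frac{209576}{3107}$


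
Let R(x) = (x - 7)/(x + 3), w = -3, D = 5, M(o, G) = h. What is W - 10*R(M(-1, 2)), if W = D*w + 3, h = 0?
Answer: 34/3 ≈ 11.333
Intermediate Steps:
M(o, G) = 0
R(x) = (-7 + x)/(3 + x)
W = -12 (W = 5*(-3) + 3 = -15 + 3 = -12)
W - 10*R(M(-1, 2)) = -12 - 10*(-7 + 0)/(3 + 0) = -12 - 10*(-7)/3 = -12 - 10*(-7/3) = -12 + 70/3 = 34/3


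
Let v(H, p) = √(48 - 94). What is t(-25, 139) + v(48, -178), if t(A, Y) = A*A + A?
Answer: 600 + I*√46 ≈ 600.0 + 6.7823*I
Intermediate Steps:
t(A, Y) = A + A² (t(A, Y) = A² + A = A + A²)
v(H, p) = I*√46 (v(H, p) = √(-46) = I*√46)
t(-25, 139) + v(48, -178) = -25*(1 - 25) + I*√46 = -25*(-24) + I*√46 = 600 + I*√46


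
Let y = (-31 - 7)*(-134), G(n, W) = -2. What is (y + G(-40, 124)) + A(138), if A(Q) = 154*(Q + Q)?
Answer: 47594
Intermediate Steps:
A(Q) = 308*Q (A(Q) = 154*(2*Q) = 308*Q)
y = 5092 (y = -38*(-134) = 5092)
(y + G(-40, 124)) + A(138) = (5092 - 2) + 308*138 = 5090 + 42504 = 47594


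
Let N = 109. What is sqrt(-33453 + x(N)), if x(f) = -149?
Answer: I*sqrt(33602) ≈ 183.31*I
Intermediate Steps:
sqrt(-33453 + x(N)) = sqrt(-33453 - 149) = sqrt(-33602) = I*sqrt(33602)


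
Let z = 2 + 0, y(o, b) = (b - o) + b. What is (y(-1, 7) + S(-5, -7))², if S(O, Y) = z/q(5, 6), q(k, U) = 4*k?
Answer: 22801/100 ≈ 228.01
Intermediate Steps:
y(o, b) = -o + 2*b
z = 2
S(O, Y) = ⅒ (S(O, Y) = 2/((4*5)) = 2/20 = 2*(1/20) = ⅒)
(y(-1, 7) + S(-5, -7))² = ((-1*(-1) + 2*7) + ⅒)² = ((1 + 14) + ⅒)² = (15 + ⅒)² = (151/10)² = 22801/100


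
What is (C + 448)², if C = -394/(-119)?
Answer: 2884334436/14161 ≈ 2.0368e+5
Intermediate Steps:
C = 394/119 (C = -394*(-1/119) = 394/119 ≈ 3.3109)
(C + 448)² = (394/119 + 448)² = (53706/119)² = 2884334436/14161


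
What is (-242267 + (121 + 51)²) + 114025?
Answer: -98658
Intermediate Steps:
(-242267 + (121 + 51)²) + 114025 = (-242267 + 172²) + 114025 = (-242267 + 29584) + 114025 = -212683 + 114025 = -98658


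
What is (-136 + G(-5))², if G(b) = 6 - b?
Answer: 15625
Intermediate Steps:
(-136 + G(-5))² = (-136 + (6 - 1*(-5)))² = (-136 + (6 + 5))² = (-136 + 11)² = (-125)² = 15625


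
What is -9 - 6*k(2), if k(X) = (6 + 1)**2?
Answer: -303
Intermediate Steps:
k(X) = 49 (k(X) = 7**2 = 49)
-9 - 6*k(2) = -9 - 6*49 = -9 - 294 = -303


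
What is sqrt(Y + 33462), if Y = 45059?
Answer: sqrt(78521) ≈ 280.22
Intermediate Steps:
sqrt(Y + 33462) = sqrt(45059 + 33462) = sqrt(78521)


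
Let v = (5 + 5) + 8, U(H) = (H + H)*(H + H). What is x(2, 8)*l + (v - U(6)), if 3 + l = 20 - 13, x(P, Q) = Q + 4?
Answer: -78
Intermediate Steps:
U(H) = 4*H**2 (U(H) = (2*H)*(2*H) = 4*H**2)
v = 18 (v = 10 + 8 = 18)
x(P, Q) = 4 + Q
l = 4 (l = -3 + (20 - 13) = -3 + 7 = 4)
x(2, 8)*l + (v - U(6)) = (4 + 8)*4 + (18 - 4*6**2) = 12*4 + (18 - 4*36) = 48 + (18 - 1*144) = 48 + (18 - 144) = 48 - 126 = -78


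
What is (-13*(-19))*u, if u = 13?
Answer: 3211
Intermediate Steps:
(-13*(-19))*u = -13*(-19)*13 = 247*13 = 3211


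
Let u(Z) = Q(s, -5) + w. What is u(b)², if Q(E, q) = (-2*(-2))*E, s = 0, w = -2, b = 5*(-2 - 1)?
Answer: 4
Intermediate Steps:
b = -15 (b = 5*(-3) = -15)
Q(E, q) = 4*E
u(Z) = -2 (u(Z) = 4*0 - 2 = 0 - 2 = -2)
u(b)² = (-2)² = 4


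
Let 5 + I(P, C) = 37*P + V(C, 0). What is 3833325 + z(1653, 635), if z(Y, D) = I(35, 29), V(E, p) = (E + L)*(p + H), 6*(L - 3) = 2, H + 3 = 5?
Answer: 11504039/3 ≈ 3.8347e+6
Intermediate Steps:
H = 2 (H = -3 + 5 = 2)
L = 10/3 (L = 3 + (⅙)*2 = 3 + ⅓ = 10/3 ≈ 3.3333)
V(E, p) = (2 + p)*(10/3 + E) (V(E, p) = (E + 10/3)*(p + 2) = (10/3 + E)*(2 + p) = (2 + p)*(10/3 + E))
I(P, C) = 5/3 + 2*C + 37*P (I(P, C) = -5 + (37*P + (20/3 + 2*C + (10/3)*0 + C*0)) = -5 + (37*P + (20/3 + 2*C + 0 + 0)) = -5 + (37*P + (20/3 + 2*C)) = -5 + (20/3 + 2*C + 37*P) = 5/3 + 2*C + 37*P)
z(Y, D) = 4064/3 (z(Y, D) = 5/3 + 2*29 + 37*35 = 5/3 + 58 + 1295 = 4064/3)
3833325 + z(1653, 635) = 3833325 + 4064/3 = 11504039/3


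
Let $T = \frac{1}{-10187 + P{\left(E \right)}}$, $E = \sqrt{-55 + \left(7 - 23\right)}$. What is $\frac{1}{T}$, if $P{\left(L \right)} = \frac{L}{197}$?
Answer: $-10187 + \frac{i \sqrt{71}}{197} \approx -10187.0 + 0.042772 i$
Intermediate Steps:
$E = i \sqrt{71}$ ($E = \sqrt{-55 - 16} = \sqrt{-71} = i \sqrt{71} \approx 8.4261 i$)
$P{\left(L \right)} = \frac{L}{197}$ ($P{\left(L \right)} = L \frac{1}{197} = \frac{L}{197}$)
$T = \frac{1}{-10187 + \frac{i \sqrt{71}}{197}} \approx -9.8164 \cdot 10^{-5} - 4.0 \cdot 10^{-10} i$
$\frac{1}{T} = \frac{1}{- \frac{395347283}{4027402771992} - \frac{197 i \sqrt{71}}{4027402771992}}$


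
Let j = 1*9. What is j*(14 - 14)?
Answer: 0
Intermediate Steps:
j = 9
j*(14 - 14) = 9*(14 - 14) = 9*0 = 0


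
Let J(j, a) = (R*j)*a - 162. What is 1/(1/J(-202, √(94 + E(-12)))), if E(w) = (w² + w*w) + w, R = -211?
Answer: -162 + 42622*√370 ≈ 8.1969e+5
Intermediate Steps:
E(w) = w + 2*w² (E(w) = (w² + w²) + w = 2*w² + w = w + 2*w²)
J(j, a) = -162 - 211*a*j (J(j, a) = (-211*j)*a - 162 = -211*a*j - 162 = -162 - 211*a*j)
1/(1/J(-202, √(94 + E(-12)))) = 1/(1/(-162 - 211*√(94 - 12*(1 + 2*(-12)))*(-202))) = 1/(1/(-162 - 211*√(94 - 12*(1 - 24))*(-202))) = 1/(1/(-162 - 211*√(94 - 12*(-23))*(-202))) = 1/(1/(-162 - 211*√(94 + 276)*(-202))) = 1/(1/(-162 - 211*√370*(-202))) = 1/(1/(-162 + 42622*√370)) = -162 + 42622*√370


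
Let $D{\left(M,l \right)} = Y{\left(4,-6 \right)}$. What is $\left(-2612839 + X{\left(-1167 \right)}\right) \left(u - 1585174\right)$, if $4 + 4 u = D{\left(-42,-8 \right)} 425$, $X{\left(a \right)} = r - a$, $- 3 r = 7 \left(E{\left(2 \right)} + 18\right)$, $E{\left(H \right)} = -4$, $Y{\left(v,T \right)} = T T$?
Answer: $\frac{12390057523900}{3} \approx 4.13 \cdot 10^{12}$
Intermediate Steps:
$Y{\left(v,T \right)} = T^{2}$
$D{\left(M,l \right)} = 36$ ($D{\left(M,l \right)} = \left(-6\right)^{2} = 36$)
$r = - \frac{98}{3}$ ($r = - \frac{7 \left(-4 + 18\right)}{3} = - \frac{7 \cdot 14}{3} = \left(- \frac{1}{3}\right) 98 = - \frac{98}{3} \approx -32.667$)
$X{\left(a \right)} = - \frac{98}{3} - a$
$u = 3824$ ($u = -1 + \frac{36 \cdot 425}{4} = -1 + \frac{1}{4} \cdot 15300 = -1 + 3825 = 3824$)
$\left(-2612839 + X{\left(-1167 \right)}\right) \left(u - 1585174\right) = \left(-2612839 - - \frac{3403}{3}\right) \left(3824 - 1585174\right) = \left(-2612839 + \left(- \frac{98}{3} + 1167\right)\right) \left(-1581350\right) = \left(-2612839 + \frac{3403}{3}\right) \left(-1581350\right) = \left(- \frac{7835114}{3}\right) \left(-1581350\right) = \frac{12390057523900}{3}$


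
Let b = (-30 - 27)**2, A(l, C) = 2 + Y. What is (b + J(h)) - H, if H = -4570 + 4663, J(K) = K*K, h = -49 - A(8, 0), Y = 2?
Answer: 5965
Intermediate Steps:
A(l, C) = 4 (A(l, C) = 2 + 2 = 4)
h = -53 (h = -49 - 1*4 = -49 - 4 = -53)
J(K) = K**2
H = 93
b = 3249 (b = (-57)**2 = 3249)
(b + J(h)) - H = (3249 + (-53)**2) - 1*93 = (3249 + 2809) - 93 = 6058 - 93 = 5965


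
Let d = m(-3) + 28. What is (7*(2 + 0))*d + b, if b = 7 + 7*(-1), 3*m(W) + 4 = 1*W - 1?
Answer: 1064/3 ≈ 354.67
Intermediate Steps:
m(W) = -5/3 + W/3 (m(W) = -4/3 + (1*W - 1)/3 = -4/3 + (W - 1)/3 = -4/3 + (-1 + W)/3 = -4/3 + (-⅓ + W/3) = -5/3 + W/3)
d = 76/3 (d = (-5/3 + (⅓)*(-3)) + 28 = (-5/3 - 1) + 28 = -8/3 + 28 = 76/3 ≈ 25.333)
b = 0 (b = 7 - 7 = 0)
(7*(2 + 0))*d + b = (7*(2 + 0))*(76/3) + 0 = (7*2)*(76/3) + 0 = 14*(76/3) + 0 = 1064/3 + 0 = 1064/3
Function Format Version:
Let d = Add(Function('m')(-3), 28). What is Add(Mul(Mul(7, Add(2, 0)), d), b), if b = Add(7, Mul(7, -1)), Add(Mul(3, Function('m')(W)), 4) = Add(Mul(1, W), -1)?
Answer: Rational(1064, 3) ≈ 354.67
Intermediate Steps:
Function('m')(W) = Add(Rational(-5, 3), Mul(Rational(1, 3), W)) (Function('m')(W) = Add(Rational(-4, 3), Mul(Rational(1, 3), Add(Mul(1, W), -1))) = Add(Rational(-4, 3), Mul(Rational(1, 3), Add(W, -1))) = Add(Rational(-4, 3), Mul(Rational(1, 3), Add(-1, W))) = Add(Rational(-4, 3), Add(Rational(-1, 3), Mul(Rational(1, 3), W))) = Add(Rational(-5, 3), Mul(Rational(1, 3), W)))
d = Rational(76, 3) (d = Add(Add(Rational(-5, 3), Mul(Rational(1, 3), -3)), 28) = Add(Add(Rational(-5, 3), -1), 28) = Add(Rational(-8, 3), 28) = Rational(76, 3) ≈ 25.333)
b = 0 (b = Add(7, -7) = 0)
Add(Mul(Mul(7, Add(2, 0)), d), b) = Add(Mul(Mul(7, Add(2, 0)), Rational(76, 3)), 0) = Add(Mul(Mul(7, 2), Rational(76, 3)), 0) = Add(Mul(14, Rational(76, 3)), 0) = Add(Rational(1064, 3), 0) = Rational(1064, 3)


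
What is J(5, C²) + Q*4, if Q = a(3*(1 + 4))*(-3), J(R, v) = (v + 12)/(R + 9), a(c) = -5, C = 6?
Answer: 444/7 ≈ 63.429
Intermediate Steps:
J(R, v) = (12 + v)/(9 + R)
Q = 15 (Q = -5*(-3) = 15)
J(5, C²) + Q*4 = (12 + 6²)/(9 + 5) + 15*4 = (12 + 36)/14 + 60 = (1/14)*48 + 60 = 24/7 + 60 = 444/7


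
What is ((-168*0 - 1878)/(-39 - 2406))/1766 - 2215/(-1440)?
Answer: 318892879/207257760 ≈ 1.5386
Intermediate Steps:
((-168*0 - 1878)/(-39 - 2406))/1766 - 2215/(-1440) = ((0 - 1878)/(-2445))*(1/1766) - 2215*(-1/1440) = -1878*(-1/2445)*(1/1766) + 443/288 = (626/815)*(1/1766) + 443/288 = 313/719645 + 443/288 = 318892879/207257760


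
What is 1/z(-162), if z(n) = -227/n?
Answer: 162/227 ≈ 0.71366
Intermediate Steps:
z(n) = -227/n
1/z(-162) = 1/(-227/(-162)) = 1/(-227*(-1/162)) = 1/(227/162) = 162/227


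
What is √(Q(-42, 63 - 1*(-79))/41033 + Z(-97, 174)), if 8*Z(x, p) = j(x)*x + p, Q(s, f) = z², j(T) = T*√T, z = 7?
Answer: √(585962236844 + 31684000000802*I*√97)/164132 ≈ 76.175 + 76.032*I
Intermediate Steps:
j(T) = T^(3/2)
Q(s, f) = 49 (Q(s, f) = 7² = 49)
Z(x, p) = p/8 + x^(5/2)/8 (Z(x, p) = (x^(3/2)*x + p)/8 = (x^(5/2) + p)/8 = (p + x^(5/2))/8 = p/8 + x^(5/2)/8)
√(Q(-42, 63 - 1*(-79))/41033 + Z(-97, 174)) = √(49/41033 + ((⅛)*174 + (-97)^(5/2)/8)) = √(49*(1/41033) + (87/4 + (9409*I*√97)/8)) = √(49/41033 + (87/4 + 9409*I*√97/8)) = √(3570067/164132 + 9409*I*√97/8)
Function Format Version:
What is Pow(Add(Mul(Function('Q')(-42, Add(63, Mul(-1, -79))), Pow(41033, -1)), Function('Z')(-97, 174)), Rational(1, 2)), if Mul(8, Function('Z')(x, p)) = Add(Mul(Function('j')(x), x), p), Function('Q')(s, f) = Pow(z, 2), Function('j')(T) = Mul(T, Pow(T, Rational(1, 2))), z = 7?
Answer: Mul(Rational(1, 164132), Pow(Add(585962236844, Mul(31684000000802, I, Pow(97, Rational(1, 2)))), Rational(1, 2))) ≈ Add(76.175, Mul(76.032, I))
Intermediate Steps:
Function('j')(T) = Pow(T, Rational(3, 2))
Function('Q')(s, f) = 49 (Function('Q')(s, f) = Pow(7, 2) = 49)
Function('Z')(x, p) = Add(Mul(Rational(1, 8), p), Mul(Rational(1, 8), Pow(x, Rational(5, 2)))) (Function('Z')(x, p) = Mul(Rational(1, 8), Add(Mul(Pow(x, Rational(3, 2)), x), p)) = Mul(Rational(1, 8), Add(Pow(x, Rational(5, 2)), p)) = Mul(Rational(1, 8), Add(p, Pow(x, Rational(5, 2)))) = Add(Mul(Rational(1, 8), p), Mul(Rational(1, 8), Pow(x, Rational(5, 2)))))
Pow(Add(Mul(Function('Q')(-42, Add(63, Mul(-1, -79))), Pow(41033, -1)), Function('Z')(-97, 174)), Rational(1, 2)) = Pow(Add(Mul(49, Pow(41033, -1)), Add(Mul(Rational(1, 8), 174), Mul(Rational(1, 8), Pow(-97, Rational(5, 2))))), Rational(1, 2)) = Pow(Add(Mul(49, Rational(1, 41033)), Add(Rational(87, 4), Mul(Rational(1, 8), Mul(9409, I, Pow(97, Rational(1, 2)))))), Rational(1, 2)) = Pow(Add(Rational(49, 41033), Add(Rational(87, 4), Mul(Rational(9409, 8), I, Pow(97, Rational(1, 2))))), Rational(1, 2)) = Pow(Add(Rational(3570067, 164132), Mul(Rational(9409, 8), I, Pow(97, Rational(1, 2)))), Rational(1, 2))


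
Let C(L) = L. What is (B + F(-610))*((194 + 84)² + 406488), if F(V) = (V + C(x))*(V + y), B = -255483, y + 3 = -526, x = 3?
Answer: 210871377080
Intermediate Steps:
y = -529 (y = -3 - 526 = -529)
F(V) = (-529 + V)*(3 + V) (F(V) = (V + 3)*(V - 529) = (3 + V)*(-529 + V) = (-529 + V)*(3 + V))
(B + F(-610))*((194 + 84)² + 406488) = (-255483 + (-1587 + (-610)² - 526*(-610)))*((194 + 84)² + 406488) = (-255483 + (-1587 + 372100 + 320860))*(278² + 406488) = (-255483 + 691373)*(77284 + 406488) = 435890*483772 = 210871377080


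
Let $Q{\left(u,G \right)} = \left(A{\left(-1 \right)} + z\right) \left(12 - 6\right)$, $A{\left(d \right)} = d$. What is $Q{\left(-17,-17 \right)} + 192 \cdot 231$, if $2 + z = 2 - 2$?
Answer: $44334$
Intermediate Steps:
$z = -2$ ($z = -2 + \left(2 - 2\right) = -2 + 0 = -2$)
$Q{\left(u,G \right)} = -18$ ($Q{\left(u,G \right)} = \left(-1 - 2\right) \left(12 - 6\right) = \left(-3\right) 6 = -18$)
$Q{\left(-17,-17 \right)} + 192 \cdot 231 = -18 + 192 \cdot 231 = -18 + 44352 = 44334$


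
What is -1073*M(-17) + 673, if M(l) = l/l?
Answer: -400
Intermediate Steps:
M(l) = 1
-1073*M(-17) + 673 = -1073*1 + 673 = -1073 + 673 = -400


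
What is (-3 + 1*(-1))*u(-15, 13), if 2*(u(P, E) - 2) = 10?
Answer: -28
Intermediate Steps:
u(P, E) = 7 (u(P, E) = 2 + (1/2)*10 = 2 + 5 = 7)
(-3 + 1*(-1))*u(-15, 13) = (-3 + 1*(-1))*7 = (-3 - 1)*7 = -4*7 = -28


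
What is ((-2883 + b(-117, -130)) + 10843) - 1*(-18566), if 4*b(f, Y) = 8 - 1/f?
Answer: 12415105/468 ≈ 26528.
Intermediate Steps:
b(f, Y) = 2 - 1/(4*f) (b(f, Y) = (8 - 1/f)/4 = 2 - 1/(4*f))
((-2883 + b(-117, -130)) + 10843) - 1*(-18566) = ((-2883 + (2 - ¼/(-117))) + 10843) - 1*(-18566) = ((-2883 + (2 - ¼*(-1/117))) + 10843) + 18566 = ((-2883 + (2 + 1/468)) + 10843) + 18566 = ((-2883 + 937/468) + 10843) + 18566 = (-1348307/468 + 10843) + 18566 = 3726217/468 + 18566 = 12415105/468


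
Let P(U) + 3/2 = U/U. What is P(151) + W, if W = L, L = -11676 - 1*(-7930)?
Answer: -7493/2 ≈ -3746.5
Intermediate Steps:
P(U) = -½ (P(U) = -3/2 + U/U = -3/2 + 1 = -½)
L = -3746 (L = -11676 + 7930 = -3746)
W = -3746
P(151) + W = -½ - 3746 = -7493/2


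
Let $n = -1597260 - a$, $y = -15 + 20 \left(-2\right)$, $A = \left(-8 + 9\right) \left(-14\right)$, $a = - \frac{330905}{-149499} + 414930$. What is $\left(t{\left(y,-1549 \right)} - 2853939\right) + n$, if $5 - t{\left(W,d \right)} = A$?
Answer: $- \frac{727478909795}{149499} \approx -4.8661 \cdot 10^{6}$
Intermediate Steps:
$a = \frac{62031950975}{149499}$ ($a = \left(-330905\right) \left(- \frac{1}{149499}\right) + 414930 = \frac{330905}{149499} + 414930 = \frac{62031950975}{149499} \approx 4.1493 \cdot 10^{5}$)
$A = -14$ ($A = 1 \left(-14\right) = -14$)
$y = -55$ ($y = -15 - 40 = -55$)
$t{\left(W,d \right)} = 19$ ($t{\left(W,d \right)} = 5 - -14 = 5 + 14 = 19$)
$n = - \frac{300820723715}{149499}$ ($n = -1597260 - \frac{62031950975}{149499} = - \frac{300820723715}{149499} \approx -2.0122 \cdot 10^{6}$)
$\left(t{\left(y,-1549 \right)} - 2853939\right) + n = \left(19 - 2853939\right) - \frac{300820723715}{149499} = -2853920 - \frac{300820723715}{149499} = - \frac{727478909795}{149499}$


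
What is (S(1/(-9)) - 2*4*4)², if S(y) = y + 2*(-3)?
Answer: 117649/81 ≈ 1452.5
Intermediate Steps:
S(y) = -6 + y (S(y) = y - 6 = -6 + y)
(S(1/(-9)) - 2*4*4)² = ((-6 + 1/(-9)) - 2*4*4)² = ((-6 - ⅑) - 8*4)² = (-55/9 - 32)² = (-343/9)² = 117649/81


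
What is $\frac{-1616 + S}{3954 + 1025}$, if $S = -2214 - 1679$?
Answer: $- \frac{5509}{4979} \approx -1.1064$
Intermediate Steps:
$S = -3893$ ($S = -2214 - 1679 = -3893$)
$\frac{-1616 + S}{3954 + 1025} = \frac{-1616 - 3893}{3954 + 1025} = - \frac{5509}{4979}$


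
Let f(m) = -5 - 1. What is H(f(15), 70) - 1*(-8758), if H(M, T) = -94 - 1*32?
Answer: 8632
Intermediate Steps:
f(m) = -6
H(M, T) = -126 (H(M, T) = -94 - 32 = -126)
H(f(15), 70) - 1*(-8758) = -126 - 1*(-8758) = -126 + 8758 = 8632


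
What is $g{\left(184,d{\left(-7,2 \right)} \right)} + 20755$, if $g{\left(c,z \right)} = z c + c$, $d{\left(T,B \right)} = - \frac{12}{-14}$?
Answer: $\frac{147677}{7} \approx 21097.0$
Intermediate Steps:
$d{\left(T,B \right)} = \frac{6}{7}$ ($d{\left(T,B \right)} = \left(-12\right) \left(- \frac{1}{14}\right) = \frac{6}{7}$)
$g{\left(c,z \right)} = c + c z$ ($g{\left(c,z \right)} = c z + c = c + c z$)
$g{\left(184,d{\left(-7,2 \right)} \right)} + 20755 = 184 \left(1 + \frac{6}{7}\right) + 20755 = 184 \cdot \frac{13}{7} + 20755 = \frac{2392}{7} + 20755 = \frac{147677}{7}$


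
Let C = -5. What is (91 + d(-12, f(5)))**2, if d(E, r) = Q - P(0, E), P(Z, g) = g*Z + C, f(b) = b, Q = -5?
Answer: 8281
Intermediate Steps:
P(Z, g) = -5 + Z*g (P(Z, g) = g*Z - 5 = Z*g - 5 = -5 + Z*g)
d(E, r) = 0 (d(E, r) = -5 - (-5 + 0*E) = -5 - (-5 + 0) = -5 - 1*(-5) = -5 + 5 = 0)
(91 + d(-12, f(5)))**2 = (91 + 0)**2 = 91**2 = 8281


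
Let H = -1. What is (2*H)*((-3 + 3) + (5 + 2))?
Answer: -14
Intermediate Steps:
(2*H)*((-3 + 3) + (5 + 2)) = (2*(-1))*((-3 + 3) + (5 + 2)) = -2*(0 + 7) = -2*7 = -14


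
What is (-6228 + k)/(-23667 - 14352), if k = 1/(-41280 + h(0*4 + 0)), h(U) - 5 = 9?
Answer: 257004649/1568892054 ≈ 0.16381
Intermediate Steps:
h(U) = 14 (h(U) = 5 + 9 = 14)
k = -1/41266 (k = 1/(-41280 + 14) = 1/(-41266) = -1/41266 ≈ -2.4233e-5)
(-6228 + k)/(-23667 - 14352) = (-6228 - 1/41266)/(-23667 - 14352) = -257004649/41266/(-38019) = -257004649/41266*(-1/38019) = 257004649/1568892054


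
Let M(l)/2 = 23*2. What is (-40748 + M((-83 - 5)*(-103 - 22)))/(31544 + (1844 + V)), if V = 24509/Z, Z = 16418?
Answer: -667490208/548188693 ≈ -1.2176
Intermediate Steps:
M(l) = 92 (M(l) = 2*(23*2) = 2*46 = 92)
V = 24509/16418 ≈ 1.4928
(-40748 + M((-83 - 5)*(-103 - 22)))/(31544 + (1844 + V)) = (-40748 + 92)/(31544 + (1844 + 24509/16418)) = -40656/(31544 + 30299301/16418) = -40656/548188693/16418 = -40656*16418/548188693 = -667490208/548188693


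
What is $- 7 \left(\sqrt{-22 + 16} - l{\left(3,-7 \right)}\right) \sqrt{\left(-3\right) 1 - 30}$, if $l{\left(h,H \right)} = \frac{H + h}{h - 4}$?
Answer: $21 \sqrt{22} + 28 i \sqrt{33} \approx 98.499 + 160.85 i$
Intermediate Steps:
$l{\left(h,H \right)} = \frac{H + h}{-4 + h}$
$- 7 \left(\sqrt{-22 + 16} - l{\left(3,-7 \right)}\right) \sqrt{\left(-3\right) 1 - 30} = - 7 \left(\sqrt{-22 + 16} - \frac{-7 + 3}{-4 + 3}\right) \sqrt{\left(-3\right) 1 - 30} = - 7 \left(\sqrt{-6} - \frac{1}{-1} \left(-4\right)\right) \sqrt{-3 - 30} = - 7 \left(i \sqrt{6} - \left(-1\right) \left(-4\right)\right) \sqrt{-33} = - 7 \left(i \sqrt{6} - 4\right) i \sqrt{33} = - 7 \left(-4 + i \sqrt{6}\right) i \sqrt{33} = \left(28 - 7 i \sqrt{6}\right) i \sqrt{33} = i \sqrt{33} \left(28 - 7 i \sqrt{6}\right)$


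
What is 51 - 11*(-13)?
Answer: 194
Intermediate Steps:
51 - 11*(-13) = 51 + 143 = 194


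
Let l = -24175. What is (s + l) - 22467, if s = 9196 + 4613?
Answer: -32833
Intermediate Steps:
s = 13809
(s + l) - 22467 = (13809 - 24175) - 22467 = -10366 - 22467 = -32833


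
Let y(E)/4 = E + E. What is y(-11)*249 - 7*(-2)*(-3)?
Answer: -21954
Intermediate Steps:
y(E) = 8*E (y(E) = 4*(E + E) = 4*(2*E) = 8*E)
y(-11)*249 - 7*(-2)*(-3) = (8*(-11))*249 - 7*(-2)*(-3) = -88*249 + 14*(-3) = -21912 - 42 = -21954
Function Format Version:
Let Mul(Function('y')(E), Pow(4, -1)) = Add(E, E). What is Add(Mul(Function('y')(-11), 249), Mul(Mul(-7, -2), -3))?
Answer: -21954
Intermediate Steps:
Function('y')(E) = Mul(8, E) (Function('y')(E) = Mul(4, Add(E, E)) = Mul(4, Mul(2, E)) = Mul(8, E))
Add(Mul(Function('y')(-11), 249), Mul(Mul(-7, -2), -3)) = Add(Mul(Mul(8, -11), 249), Mul(Mul(-7, -2), -3)) = Add(Mul(-88, 249), Mul(14, -3)) = Add(-21912, -42) = -21954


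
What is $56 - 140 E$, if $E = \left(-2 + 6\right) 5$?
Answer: $-2744$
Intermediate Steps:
$E = 20$ ($E = 4 \cdot 5 = 20$)
$56 - 140 E = 56 - 2800 = -2744$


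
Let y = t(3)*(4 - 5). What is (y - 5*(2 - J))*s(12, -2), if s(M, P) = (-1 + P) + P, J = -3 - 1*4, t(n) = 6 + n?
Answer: 270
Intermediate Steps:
J = -7 (J = -3 - 4 = -7)
s(M, P) = -1 + 2*P
y = -9 (y = (6 + 3)*(4 - 5) = 9*(-1) = -9)
(y - 5*(2 - J))*s(12, -2) = (-9 - 5*(2 - 1*(-7)))*(-1 + 2*(-2)) = (-9 - 5*(2 + 7))*(-1 - 4) = (-9 - 5*9)*(-5) = (-9 - 45)*(-5) = -54*(-5) = 270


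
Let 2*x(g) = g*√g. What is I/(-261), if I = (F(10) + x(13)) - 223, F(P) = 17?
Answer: 206/261 - 13*√13/522 ≈ 0.69948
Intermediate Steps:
x(g) = g^(3/2)/2 (x(g) = (g*√g)/2 = g^(3/2)/2)
I = -206 + 13*√13/2 (I = (17 + 13^(3/2)/2) - 223 = (17 + (13*√13)/2) - 223 = (17 + 13*√13/2) - 223 = -206 + 13*√13/2 ≈ -182.56)
I/(-261) = (-206 + 13*√13/2)/(-261) = (-206 + 13*√13/2)*(-1/261) = 206/261 - 13*√13/522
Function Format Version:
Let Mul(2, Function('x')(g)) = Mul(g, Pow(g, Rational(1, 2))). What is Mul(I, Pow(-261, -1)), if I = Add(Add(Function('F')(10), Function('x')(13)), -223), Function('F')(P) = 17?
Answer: Add(Rational(206, 261), Mul(Rational(-13, 522), Pow(13, Rational(1, 2)))) ≈ 0.69948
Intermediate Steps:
Function('x')(g) = Mul(Rational(1, 2), Pow(g, Rational(3, 2))) (Function('x')(g) = Mul(Rational(1, 2), Mul(g, Pow(g, Rational(1, 2)))) = Mul(Rational(1, 2), Pow(g, Rational(3, 2))))
I = Add(-206, Mul(Rational(13, 2), Pow(13, Rational(1, 2)))) (I = Add(Add(17, Mul(Rational(1, 2), Pow(13, Rational(3, 2)))), -223) = Add(Add(17, Mul(Rational(1, 2), Mul(13, Pow(13, Rational(1, 2))))), -223) = Add(Add(17, Mul(Rational(13, 2), Pow(13, Rational(1, 2)))), -223) = Add(-206, Mul(Rational(13, 2), Pow(13, Rational(1, 2)))) ≈ -182.56)
Mul(I, Pow(-261, -1)) = Mul(Add(-206, Mul(Rational(13, 2), Pow(13, Rational(1, 2)))), Pow(-261, -1)) = Mul(Add(-206, Mul(Rational(13, 2), Pow(13, Rational(1, 2)))), Rational(-1, 261)) = Add(Rational(206, 261), Mul(Rational(-13, 522), Pow(13, Rational(1, 2))))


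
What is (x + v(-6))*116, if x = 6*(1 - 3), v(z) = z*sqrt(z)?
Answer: -1392 - 696*I*sqrt(6) ≈ -1392.0 - 1704.8*I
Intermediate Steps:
v(z) = z**(3/2)
x = -12 (x = 6*(-2) = -12)
(x + v(-6))*116 = (-12 + (-6)**(3/2))*116 = (-12 - 6*I*sqrt(6))*116 = -1392 - 696*I*sqrt(6)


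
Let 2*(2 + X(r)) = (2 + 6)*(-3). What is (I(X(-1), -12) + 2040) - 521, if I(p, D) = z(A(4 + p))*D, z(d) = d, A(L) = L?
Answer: 1639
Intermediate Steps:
X(r) = -14 (X(r) = -2 + ((2 + 6)*(-3))/2 = -2 + (8*(-3))/2 = -2 + (½)*(-24) = -2 - 12 = -14)
I(p, D) = D*(4 + p) (I(p, D) = (4 + p)*D = D*(4 + p))
(I(X(-1), -12) + 2040) - 521 = (-12*(4 - 14) + 2040) - 521 = (-12*(-10) + 2040) - 521 = (120 + 2040) - 521 = 2160 - 521 = 1639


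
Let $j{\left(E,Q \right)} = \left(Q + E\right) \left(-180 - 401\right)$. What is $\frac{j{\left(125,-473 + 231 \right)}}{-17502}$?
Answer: $- \frac{22659}{5834} \approx -3.884$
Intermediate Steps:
$j{\left(E,Q \right)} = - 581 E - 581 Q$ ($j{\left(E,Q \right)} = \left(E + Q\right) \left(-581\right) = - 581 E - 581 Q$)
$\frac{j{\left(125,-473 + 231 \right)}}{-17502} = \frac{\left(-581\right) 125 - 581 \left(-473 + 231\right)}{-17502} = \left(-72625 - -140602\right) \left(- \frac{1}{17502}\right) = \left(-72625 + 140602\right) \left(- \frac{1}{17502}\right) = 67977 \left(- \frac{1}{17502}\right) = - \frac{22659}{5834}$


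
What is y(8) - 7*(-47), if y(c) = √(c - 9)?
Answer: 329 + I ≈ 329.0 + 1.0*I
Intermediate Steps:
y(c) = √(-9 + c)
y(8) - 7*(-47) = √(-9 + 8) - 7*(-47) = √(-1) + 329 = I + 329 = 329 + I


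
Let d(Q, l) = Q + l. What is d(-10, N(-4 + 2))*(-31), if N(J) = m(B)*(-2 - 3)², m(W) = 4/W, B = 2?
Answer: -1240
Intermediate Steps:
N(J) = 50 (N(J) = (4/2)*(-2 - 3)² = (4*(½))*(-5)² = 2*25 = 50)
d(-10, N(-4 + 2))*(-31) = (-10 + 50)*(-31) = 40*(-31) = -1240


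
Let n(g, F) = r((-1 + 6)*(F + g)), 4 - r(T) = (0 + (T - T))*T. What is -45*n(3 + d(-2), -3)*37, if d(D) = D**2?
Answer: -6660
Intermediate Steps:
r(T) = 4 (r(T) = 4 - (0 + (T - T))*T = 4 - (0 + 0)*T = 4 - 0*T = 4 - 1*0 = 4 + 0 = 4)
n(g, F) = 4
-45*n(3 + d(-2), -3)*37 = -45*4*37 = -180*37 = -6660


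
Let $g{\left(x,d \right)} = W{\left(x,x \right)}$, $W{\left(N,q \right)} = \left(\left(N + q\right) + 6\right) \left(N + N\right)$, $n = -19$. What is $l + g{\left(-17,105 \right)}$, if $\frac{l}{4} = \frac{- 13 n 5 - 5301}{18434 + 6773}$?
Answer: $\frac{23980800}{25207} \approx 951.35$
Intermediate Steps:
$W{\left(N,q \right)} = 2 N \left(6 + N + q\right)$ ($W{\left(N,q \right)} = \left(6 + N + q\right) 2 N = 2 N \left(6 + N + q\right)$)
$g{\left(x,d \right)} = 2 x \left(6 + 2 x\right)$ ($g{\left(x,d \right)} = 2 x \left(6 + x + x\right) = 2 x \left(6 + 2 x\right)$)
$l = - \frac{16264}{25207}$ ($l = 4 \frac{\left(-13\right) \left(-19\right) 5 - 5301}{18434 + 6773} = 4 \frac{247 \cdot 5 - 5301}{25207} = 4 \left(1235 - 5301\right) \frac{1}{25207} = 4 \left(\left(-4066\right) \frac{1}{25207}\right) = 4 \left(- \frac{4066}{25207}\right) = - \frac{16264}{25207} \approx -0.64522$)
$l + g{\left(-17,105 \right)} = - \frac{16264}{25207} + 4 \left(-17\right) \left(3 - 17\right) = - \frac{16264}{25207} + 4 \left(-17\right) \left(-14\right) = - \frac{16264}{25207} + 952 = \frac{23980800}{25207}$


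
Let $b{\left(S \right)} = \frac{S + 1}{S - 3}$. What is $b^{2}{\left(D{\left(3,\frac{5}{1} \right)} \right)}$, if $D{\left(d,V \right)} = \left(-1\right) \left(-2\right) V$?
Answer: $\frac{121}{49} \approx 2.4694$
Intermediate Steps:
$D{\left(d,V \right)} = 2 V$
$b{\left(S \right)} = \frac{1 + S}{-3 + S}$
$b^{2}{\left(D{\left(3,\frac{5}{1} \right)} \right)} = \left(\frac{1 + 2 \cdot \frac{5}{1}}{-3 + 2 \cdot \frac{5}{1}}\right)^{2} = \left(\frac{1 + 2 \cdot 5 \cdot 1}{-3 + 2 \cdot 5 \cdot 1}\right)^{2} = \left(\frac{1 + 2 \cdot 5}{-3 + 2 \cdot 5}\right)^{2} = \left(\frac{1 + 10}{-3 + 10}\right)^{2} = \left(\frac{1}{7} \cdot 11\right)^{2} = \left(\frac{11}{7}\right)^{2} = \frac{121}{49}$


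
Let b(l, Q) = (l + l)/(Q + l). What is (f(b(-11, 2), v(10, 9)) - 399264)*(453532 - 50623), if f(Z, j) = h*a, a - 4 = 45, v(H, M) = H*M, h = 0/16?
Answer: -160867058976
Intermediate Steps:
h = 0 (h = 0*(1/16) = 0)
a = 49 (a = 4 + 45 = 49)
b(l, Q) = 2*l/(Q + l) (b(l, Q) = (2*l)/(Q + l) = 2*l/(Q + l))
f(Z, j) = 0 (f(Z, j) = 0*49 = 0)
(f(b(-11, 2), v(10, 9)) - 399264)*(453532 - 50623) = (0 - 399264)*(453532 - 50623) = -399264*402909 = -160867058976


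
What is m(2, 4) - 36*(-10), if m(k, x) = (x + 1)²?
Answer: 385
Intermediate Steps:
m(k, x) = (1 + x)²
m(2, 4) - 36*(-10) = (1 + 4)² - 36*(-10) = 5² + 360 = 25 + 360 = 385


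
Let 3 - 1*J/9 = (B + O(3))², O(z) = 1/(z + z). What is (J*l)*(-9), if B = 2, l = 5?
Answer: 2745/4 ≈ 686.25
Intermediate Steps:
O(z) = 1/(2*z)
J = -61/4 (J = 27 - 9*(2 + (½)/3)² = 27 - 9*(2 + (½)*(⅓))² = 27 - 9*(2 + ⅙)² = 27 - 9*(13/6)² = 27 - 9*169/36 = 27 - 169/4 = -61/4 ≈ -15.250)
(J*l)*(-9) = -61/4*5*(-9) = -305/4*(-9) = 2745/4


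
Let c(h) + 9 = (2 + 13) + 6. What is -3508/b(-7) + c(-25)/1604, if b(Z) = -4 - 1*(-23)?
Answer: -1406651/7619 ≈ -184.62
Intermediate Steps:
b(Z) = 19 (b(Z) = -4 + 23 = 19)
c(h) = 12 (c(h) = -9 + ((2 + 13) + 6) = -9 + (15 + 6) = -9 + 21 = 12)
-3508/b(-7) + c(-25)/1604 = -3508/19 + 12/1604 = -3508*1/19 + 12*(1/1604) = -3508/19 + 3/401 = -1406651/7619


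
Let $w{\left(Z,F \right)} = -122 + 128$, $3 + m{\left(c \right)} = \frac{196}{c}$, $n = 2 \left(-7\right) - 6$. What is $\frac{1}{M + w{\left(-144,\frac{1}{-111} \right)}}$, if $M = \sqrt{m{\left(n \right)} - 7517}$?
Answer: $\frac{30}{37829} - \frac{i \sqrt{188245}}{37829} \approx 0.00079304 - 0.011469 i$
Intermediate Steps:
$n = -20$ ($n = -14 - 6 = -20$)
$m{\left(c \right)} = -3 + \frac{196}{c}$
$M = \frac{i \sqrt{188245}}{5}$ ($M = \sqrt{\left(-3 + \frac{196}{-20}\right) - 7517} = \sqrt{\left(-3 + 196 \left(- \frac{1}{20}\right)\right) - 7517} = \sqrt{\left(-3 - \frac{49}{5}\right) - 7517} = \sqrt{- \frac{64}{5} - 7517} = \sqrt{- \frac{37649}{5}} = \frac{i \sqrt{188245}}{5} \approx 86.774 i$)
$w{\left(Z,F \right)} = 6$
$\frac{1}{M + w{\left(-144,\frac{1}{-111} \right)}} = \frac{1}{\frac{i \sqrt{188245}}{5} + 6} = \frac{1}{6 + \frac{i \sqrt{188245}}{5}}$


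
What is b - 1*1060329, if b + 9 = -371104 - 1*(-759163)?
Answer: -672279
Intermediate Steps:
b = 388050 (b = -9 + (-371104 - 1*(-759163)) = -9 + (-371104 + 759163) = -9 + 388059 = 388050)
b - 1*1060329 = 388050 - 1*1060329 = 388050 - 1060329 = -672279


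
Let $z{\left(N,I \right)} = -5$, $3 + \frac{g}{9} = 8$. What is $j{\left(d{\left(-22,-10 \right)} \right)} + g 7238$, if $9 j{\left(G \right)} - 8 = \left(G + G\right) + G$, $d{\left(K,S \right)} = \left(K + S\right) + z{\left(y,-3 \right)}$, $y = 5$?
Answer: $\frac{2931287}{9} \approx 3.257 \cdot 10^{5}$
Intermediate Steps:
$g = 45$ ($g = -27 + 9 \cdot 8 = -27 + 72 = 45$)
$d{\left(K,S \right)} = -5 + K + S$ ($d{\left(K,S \right)} = \left(K + S\right) - 5 = -5 + K + S$)
$j{\left(G \right)} = \frac{8}{9} + \frac{G}{3}$ ($j{\left(G \right)} = \frac{8}{9} + \frac{\left(G + G\right) + G}{9} = \frac{8}{9} + \frac{2 G + G}{9} = \frac{8}{9} + \frac{3 G}{9} = \frac{8}{9} + \frac{G}{3}$)
$j{\left(d{\left(-22,-10 \right)} \right)} + g 7238 = \left(\frac{8}{9} + \frac{-5 - 22 - 10}{3}\right) + 45 \cdot 7238 = \left(\frac{8}{9} + \frac{1}{3} \left(-37\right)\right) + 325710 = \left(\frac{8}{9} - \frac{37}{3}\right) + 325710 = - \frac{103}{9} + 325710 = \frac{2931287}{9}$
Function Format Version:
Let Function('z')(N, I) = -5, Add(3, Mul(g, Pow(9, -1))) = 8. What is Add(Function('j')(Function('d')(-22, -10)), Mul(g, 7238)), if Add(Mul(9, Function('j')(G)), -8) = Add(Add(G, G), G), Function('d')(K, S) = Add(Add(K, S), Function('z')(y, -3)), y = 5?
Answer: Rational(2931287, 9) ≈ 3.2570e+5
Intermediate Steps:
g = 45 (g = Add(-27, Mul(9, 8)) = Add(-27, 72) = 45)
Function('d')(K, S) = Add(-5, K, S) (Function('d')(K, S) = Add(Add(K, S), -5) = Add(-5, K, S))
Function('j')(G) = Add(Rational(8, 9), Mul(Rational(1, 3), G)) (Function('j')(G) = Add(Rational(8, 9), Mul(Rational(1, 9), Add(Add(G, G), G))) = Add(Rational(8, 9), Mul(Rational(1, 9), Add(Mul(2, G), G))) = Add(Rational(8, 9), Mul(Rational(1, 9), Mul(3, G))) = Add(Rational(8, 9), Mul(Rational(1, 3), G)))
Add(Function('j')(Function('d')(-22, -10)), Mul(g, 7238)) = Add(Add(Rational(8, 9), Mul(Rational(1, 3), Add(-5, -22, -10))), Mul(45, 7238)) = Add(Add(Rational(8, 9), Mul(Rational(1, 3), -37)), 325710) = Add(Add(Rational(8, 9), Rational(-37, 3)), 325710) = Add(Rational(-103, 9), 325710) = Rational(2931287, 9)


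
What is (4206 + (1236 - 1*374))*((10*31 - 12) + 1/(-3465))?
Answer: 747579956/495 ≈ 1.5103e+6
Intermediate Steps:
(4206 + (1236 - 1*374))*((10*31 - 12) + 1/(-3465)) = (4206 + (1236 - 374))*((310 - 12) - 1/3465) = (4206 + 862)*(298 - 1/3465) = 5068*(1032569/3465) = 747579956/495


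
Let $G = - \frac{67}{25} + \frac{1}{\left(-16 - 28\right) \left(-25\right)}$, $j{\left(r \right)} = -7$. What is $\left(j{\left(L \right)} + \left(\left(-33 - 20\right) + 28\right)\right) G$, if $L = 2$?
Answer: $\frac{23576}{275} \approx 85.731$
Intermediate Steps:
$G = - \frac{2947}{1100}$ ($G = \left(-67\right) \frac{1}{25} + \frac{1}{-44} \left(- \frac{1}{25}\right) = - \frac{67}{25} - - \frac{1}{1100} = - \frac{67}{25} + \frac{1}{1100} = - \frac{2947}{1100} \approx -2.6791$)
$\left(j{\left(L \right)} + \left(\left(-33 - 20\right) + 28\right)\right) G = \left(-7 + \left(\left(-33 - 20\right) + 28\right)\right) \left(- \frac{2947}{1100}\right) = \left(-7 + \left(-53 + 28\right)\right) \left(- \frac{2947}{1100}\right) = \left(-7 - 25\right) \left(- \frac{2947}{1100}\right) = \left(-32\right) \left(- \frac{2947}{1100}\right) = \frac{23576}{275}$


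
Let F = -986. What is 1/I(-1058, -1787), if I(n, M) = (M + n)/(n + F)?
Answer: 2044/2845 ≈ 0.71845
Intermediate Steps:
I(n, M) = (M + n)/(-986 + n) (I(n, M) = (M + n)/(n - 986) = (M + n)/(-986 + n))
1/I(-1058, -1787) = 1/((-1787 - 1058)/(-986 - 1058)) = 1/(-2845/(-2044)) = 1/(-1/2044*(-2845)) = 1/(2845/2044) = 2044/2845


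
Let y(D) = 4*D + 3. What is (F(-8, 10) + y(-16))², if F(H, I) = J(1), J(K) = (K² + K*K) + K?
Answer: 3364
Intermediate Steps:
y(D) = 3 + 4*D
J(K) = K + 2*K² (J(K) = (K² + K²) + K = 2*K² + K = K + 2*K²)
F(H, I) = 3 (F(H, I) = 1*(1 + 2*1) = 1*(1 + 2) = 1*3 = 3)
(F(-8, 10) + y(-16))² = (3 + (3 + 4*(-16)))² = (3 + (3 - 64))² = (3 - 61)² = (-58)² = 3364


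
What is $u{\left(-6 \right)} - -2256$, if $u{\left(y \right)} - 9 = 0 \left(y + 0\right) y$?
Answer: $2265$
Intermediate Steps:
$u{\left(y \right)} = 9$ ($u{\left(y \right)} = 9 + 0 \left(y + 0\right) y = 9 + 0 y y = 9 + 0 y^{2} = 9 + 0 = 9$)
$u{\left(-6 \right)} - -2256 = 9 - -2256 = 9 + 2256 = 2265$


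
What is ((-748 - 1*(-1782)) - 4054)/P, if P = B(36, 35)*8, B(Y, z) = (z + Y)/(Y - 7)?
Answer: -21895/142 ≈ -154.19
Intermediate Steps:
B(Y, z) = (Y + z)/(-7 + Y)
P = 568/29 (P = ((36 + 35)/(-7 + 36))*8 = (71/29)*8 = 568/29 ≈ 19.586)
((-748 - 1*(-1782)) - 4054)/P = ((-748 - 1*(-1782)) - 4054)/(568/29) = ((-748 + 1782) - 4054)*(29/568) = (1034 - 4054)*(29/568) = -3020*29/568 = -21895/142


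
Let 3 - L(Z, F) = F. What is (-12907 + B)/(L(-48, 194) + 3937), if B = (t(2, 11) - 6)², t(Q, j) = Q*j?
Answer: -12651/3746 ≈ -3.3772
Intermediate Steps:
L(Z, F) = 3 - F
B = 256 (B = (2*11 - 6)² = (22 - 6)² = 16² = 256)
(-12907 + B)/(L(-48, 194) + 3937) = (-12907 + 256)/((3 - 1*194) + 3937) = -12651/((3 - 194) + 3937) = -12651/(-191 + 3937) = -12651/3746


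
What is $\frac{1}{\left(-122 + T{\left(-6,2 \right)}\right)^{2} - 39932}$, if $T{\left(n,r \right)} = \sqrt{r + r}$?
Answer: $- \frac{1}{25532} \approx -3.9167 \cdot 10^{-5}$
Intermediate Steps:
$T{\left(n,r \right)} = \sqrt{2} \sqrt{r}$ ($T{\left(n,r \right)} = \sqrt{2 r} = \sqrt{2} \sqrt{r}$)
$\frac{1}{\left(-122 + T{\left(-6,2 \right)}\right)^{2} - 39932} = \frac{1}{\left(-122 + \sqrt{2} \sqrt{2}\right)^{2} - 39932} = \frac{1}{\left(-122 + 2\right)^{2} - 39932} = \frac{1}{\left(-120\right)^{2} - 39932} = \frac{1}{14400 - 39932} = \frac{1}{-25532} = - \frac{1}{25532}$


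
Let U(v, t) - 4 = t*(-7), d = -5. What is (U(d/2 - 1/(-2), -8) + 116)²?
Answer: 30976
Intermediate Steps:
U(v, t) = 4 - 7*t (U(v, t) = 4 + t*(-7) = 4 - 7*t)
(U(d/2 - 1/(-2), -8) + 116)² = ((4 - 7*(-8)) + 116)² = ((4 + 56) + 116)² = (60 + 116)² = 176² = 30976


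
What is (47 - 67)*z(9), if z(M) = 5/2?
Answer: -50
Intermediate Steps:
z(M) = 5/2 (z(M) = 5*(½) = 5/2)
(47 - 67)*z(9) = (47 - 67)*(5/2) = -20*5/2 = -50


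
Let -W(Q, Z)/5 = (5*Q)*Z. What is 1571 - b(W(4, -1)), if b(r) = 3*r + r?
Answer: 1171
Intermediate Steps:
W(Q, Z) = -25*Q*Z (W(Q, Z) = -5*5*Q*Z = -25*Q*Z)
b(r) = 4*r
1571 - b(W(4, -1)) = 1571 - 4*(-25*4*(-1)) = 1571 - 4*100 = 1571 - 1*400 = 1571 - 400 = 1171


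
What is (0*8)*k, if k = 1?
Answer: 0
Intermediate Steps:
(0*8)*k = (0*8)*1 = 0*1 = 0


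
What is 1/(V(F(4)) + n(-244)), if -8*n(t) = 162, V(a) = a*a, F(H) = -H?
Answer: -4/17 ≈ -0.23529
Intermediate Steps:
V(a) = a²
n(t) = -81/4 (n(t) = -⅛*162 = -81/4)
1/(V(F(4)) + n(-244)) = 1/((-1*4)² - 81/4) = 1/((-4)² - 81/4) = 1/(16 - 81/4) = 1/(-17/4) = -4/17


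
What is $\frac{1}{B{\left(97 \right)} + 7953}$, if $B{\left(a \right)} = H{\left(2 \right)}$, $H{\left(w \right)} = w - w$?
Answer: $\frac{1}{7953} \approx 0.00012574$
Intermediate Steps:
$H{\left(w \right)} = 0$
$B{\left(a \right)} = 0$
$\frac{1}{B{\left(97 \right)} + 7953} = \frac{1}{0 + 7953} = \frac{1}{7953}$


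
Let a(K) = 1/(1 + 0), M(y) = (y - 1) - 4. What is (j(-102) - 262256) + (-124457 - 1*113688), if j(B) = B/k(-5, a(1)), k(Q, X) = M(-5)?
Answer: -2501954/5 ≈ -5.0039e+5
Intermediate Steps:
M(y) = -5 + y (M(y) = (-1 + y) - 4 = -5 + y)
a(K) = 1 (a(K) = 1/1 = 1)
k(Q, X) = -10 (k(Q, X) = -5 - 5 = -10)
j(B) = -B/10 (j(B) = B/(-10) = B*(-⅒) = -B/10)
(j(-102) - 262256) + (-124457 - 1*113688) = (-⅒*(-102) - 262256) + (-124457 - 1*113688) = (51/5 - 262256) + (-124457 - 113688) = -1311229/5 - 238145 = -2501954/5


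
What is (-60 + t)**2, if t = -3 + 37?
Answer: 676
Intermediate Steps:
t = 34
(-60 + t)**2 = (-60 + 34)**2 = (-26)**2 = 676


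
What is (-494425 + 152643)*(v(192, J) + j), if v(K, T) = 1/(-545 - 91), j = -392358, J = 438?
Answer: 42644086992899/318 ≈ 1.3410e+11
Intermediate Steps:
v(K, T) = -1/636 (v(K, T) = 1/(-636) = -1/636)
(-494425 + 152643)*(v(192, J) + j) = (-494425 + 152643)*(-1/636 - 392358) = -341782*(-249539689/636) = 42644086992899/318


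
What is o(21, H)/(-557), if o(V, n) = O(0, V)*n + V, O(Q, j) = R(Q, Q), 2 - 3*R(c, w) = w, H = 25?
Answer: -113/1671 ≈ -0.067624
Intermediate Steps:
R(c, w) = 2/3 - w/3
O(Q, j) = 2/3 - Q/3
o(V, n) = V + 2*n/3 (o(V, n) = (2/3 - 1/3*0)*n + V = (2/3 + 0)*n + V = 2*n/3 + V = V + 2*n/3)
o(21, H)/(-557) = (21 + (2/3)*25)/(-557) = (21 + 50/3)*(-1/557) = (113/3)*(-1/557) = -113/1671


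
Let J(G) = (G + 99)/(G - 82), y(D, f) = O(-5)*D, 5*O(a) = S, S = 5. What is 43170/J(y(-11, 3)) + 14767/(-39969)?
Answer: -80234620193/1758636 ≈ -45623.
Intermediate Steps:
O(a) = 1 (O(a) = (⅕)*5 = 1)
y(D, f) = D (y(D, f) = 1*D = D)
J(G) = (99 + G)/(-82 + G)
43170/J(y(-11, 3)) + 14767/(-39969) = 43170/(((99 - 11)/(-82 - 11))) + 14767/(-39969) = 43170/((88/(-93))) + 14767*(-1/39969) = 43170/((-1/93*88)) - 14767/39969 = 43170/(-88/93) - 14767/39969 = 43170*(-93/88) - 14767/39969 = -2007405/44 - 14767/39969 = -80234620193/1758636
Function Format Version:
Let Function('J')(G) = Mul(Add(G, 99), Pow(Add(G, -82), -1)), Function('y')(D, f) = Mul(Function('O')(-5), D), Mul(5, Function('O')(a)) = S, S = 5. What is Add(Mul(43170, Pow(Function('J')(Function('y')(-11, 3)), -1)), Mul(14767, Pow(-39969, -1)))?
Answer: Rational(-80234620193, 1758636) ≈ -45623.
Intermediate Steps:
Function('O')(a) = 1 (Function('O')(a) = Mul(Rational(1, 5), 5) = 1)
Function('y')(D, f) = D (Function('y')(D, f) = Mul(1, D) = D)
Function('J')(G) = Mul(Pow(Add(-82, G), -1), Add(99, G)) (Function('J')(G) = Mul(Add(99, G), Pow(Add(-82, G), -1)) = Mul(Pow(Add(-82, G), -1), Add(99, G)))
Add(Mul(43170, Pow(Function('J')(Function('y')(-11, 3)), -1)), Mul(14767, Pow(-39969, -1))) = Add(Mul(43170, Pow(Mul(Pow(Add(-82, -11), -1), Add(99, -11)), -1)), Mul(14767, Pow(-39969, -1))) = Add(Mul(43170, Pow(Mul(Pow(-93, -1), 88), -1)), Mul(14767, Rational(-1, 39969))) = Add(Mul(43170, Pow(Mul(Rational(-1, 93), 88), -1)), Rational(-14767, 39969)) = Add(Mul(43170, Pow(Rational(-88, 93), -1)), Rational(-14767, 39969)) = Add(Mul(43170, Rational(-93, 88)), Rational(-14767, 39969)) = Add(Rational(-2007405, 44), Rational(-14767, 39969)) = Rational(-80234620193, 1758636)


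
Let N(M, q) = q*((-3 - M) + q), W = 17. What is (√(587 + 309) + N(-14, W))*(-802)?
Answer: -381752 - 6416*√14 ≈ -4.0576e+5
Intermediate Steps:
N(M, q) = q*(-3 + q - M)
(√(587 + 309) + N(-14, W))*(-802) = (√(587 + 309) + 17*(-3 + 17 - 1*(-14)))*(-802) = (√896 + 17*(-3 + 17 + 14))*(-802) = (8*√14 + 17*28)*(-802) = (8*√14 + 476)*(-802) = (476 + 8*√14)*(-802) = -381752 - 6416*√14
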